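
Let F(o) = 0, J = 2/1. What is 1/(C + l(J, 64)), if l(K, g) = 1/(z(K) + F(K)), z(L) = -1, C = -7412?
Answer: -1/7413 ≈ -0.00013490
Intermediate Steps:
J = 2 (J = 2*1 = 2)
l(K, g) = -1 (l(K, g) = 1/(-1 + 0) = 1/(-1) = -1)
1/(C + l(J, 64)) = 1/(-7412 - 1) = 1/(-7413) = -1/7413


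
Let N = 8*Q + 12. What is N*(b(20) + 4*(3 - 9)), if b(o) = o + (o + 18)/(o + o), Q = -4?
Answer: 61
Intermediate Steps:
N = -20 (N = 8*(-4) + 12 = -32 + 12 = -20)
b(o) = o + (18 + o)/(2*o) (b(o) = o + (18 + o)/((2*o)) = o + (18 + o)*(1/(2*o)) = o + (18 + o)/(2*o))
N*(b(20) + 4*(3 - 9)) = -20*((1/2 + 20 + 9/20) + 4*(3 - 9)) = -20*((1/2 + 20 + 9*(1/20)) + 4*(-6)) = -20*((1/2 + 20 + 9/20) - 24) = -20*(419/20 - 24) = -20*(-61/20) = 61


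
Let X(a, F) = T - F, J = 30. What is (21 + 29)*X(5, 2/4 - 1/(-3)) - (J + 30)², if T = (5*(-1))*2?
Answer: -12425/3 ≈ -4141.7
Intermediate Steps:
T = -10 (T = -5*2 = -10)
X(a, F) = -10 - F
(21 + 29)*X(5, 2/4 - 1/(-3)) - (J + 30)² = (21 + 29)*(-10 - (2/4 - 1/(-3))) - (30 + 30)² = 50*(-10 - (2*(¼) - 1*(-⅓))) - 1*60² = 50*(-10 - (½ + ⅓)) - 1*3600 = 50*(-10 - 1*⅚) - 3600 = 50*(-10 - ⅚) - 3600 = 50*(-65/6) - 3600 = -1625/3 - 3600 = -12425/3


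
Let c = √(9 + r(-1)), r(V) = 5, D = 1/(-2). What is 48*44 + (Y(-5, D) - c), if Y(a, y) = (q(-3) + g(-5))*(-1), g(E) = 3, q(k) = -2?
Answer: 2111 - √14 ≈ 2107.3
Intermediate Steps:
D = -½ (D = 1*(-½) = -½ ≈ -0.50000)
c = √14 (c = √(9 + 5) = √14 ≈ 3.7417)
Y(a, y) = -1 (Y(a, y) = (-2 + 3)*(-1) = 1*(-1) = -1)
48*44 + (Y(-5, D) - c) = 48*44 + (-1 - √14) = 2112 + (-1 - √14) = 2111 - √14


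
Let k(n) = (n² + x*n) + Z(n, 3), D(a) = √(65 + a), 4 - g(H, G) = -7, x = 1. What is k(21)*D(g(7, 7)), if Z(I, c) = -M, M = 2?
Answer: 920*√19 ≈ 4010.2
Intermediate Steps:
g(H, G) = 11 (g(H, G) = 4 - 1*(-7) = 4 + 7 = 11)
Z(I, c) = -2 (Z(I, c) = -1*2 = -2)
k(n) = -2 + n + n² (k(n) = (n² + 1*n) - 2 = (n² + n) - 2 = (n + n²) - 2 = -2 + n + n²)
k(21)*D(g(7, 7)) = (-2 + 21 + 21²)*√(65 + 11) = (-2 + 21 + 441)*√76 = 460*(2*√19) = 920*√19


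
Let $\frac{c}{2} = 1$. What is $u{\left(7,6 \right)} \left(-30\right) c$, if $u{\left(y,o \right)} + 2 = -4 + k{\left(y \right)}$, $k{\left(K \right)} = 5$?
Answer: $60$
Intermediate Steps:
$c = 2$ ($c = 2 \cdot 1 = 2$)
$u{\left(y,o \right)} = -1$ ($u{\left(y,o \right)} = -2 + \left(-4 + 5\right) = -2 + 1 = -1$)
$u{\left(7,6 \right)} \left(-30\right) c = \left(-1\right) \left(-30\right) 2 = 30 \cdot 2 = 60$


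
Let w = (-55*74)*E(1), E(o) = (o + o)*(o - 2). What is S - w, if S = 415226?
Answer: 407086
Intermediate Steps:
E(o) = 2*o*(-2 + o) (E(o) = (2*o)*(-2 + o) = 2*o*(-2 + o))
w = 8140 (w = (-55*74)*(2*1*(-2 + 1)) = -8140*(-1) = -4070*(-2) = 8140)
S - w = 415226 - 1*8140 = 415226 - 8140 = 407086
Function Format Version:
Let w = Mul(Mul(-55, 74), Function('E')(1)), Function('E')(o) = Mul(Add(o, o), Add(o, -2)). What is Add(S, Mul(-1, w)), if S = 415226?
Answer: 407086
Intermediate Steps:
Function('E')(o) = Mul(2, o, Add(-2, o)) (Function('E')(o) = Mul(Mul(2, o), Add(-2, o)) = Mul(2, o, Add(-2, o)))
w = 8140 (w = Mul(Mul(-55, 74), Mul(2, 1, Add(-2, 1))) = Mul(-4070, Mul(2, 1, -1)) = Mul(-4070, -2) = 8140)
Add(S, Mul(-1, w)) = Add(415226, Mul(-1, 8140)) = Add(415226, -8140) = 407086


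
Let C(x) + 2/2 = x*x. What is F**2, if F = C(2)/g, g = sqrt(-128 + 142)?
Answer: 9/14 ≈ 0.64286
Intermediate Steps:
C(x) = -1 + x**2 (C(x) = -1 + x*x = -1 + x**2)
g = sqrt(14) ≈ 3.7417
F = 3*sqrt(14)/14 (F = (-1 + 2**2)/(sqrt(14)) = (-1 + 4)*(sqrt(14)/14) = 3*(sqrt(14)/14) = 3*sqrt(14)/14 ≈ 0.80178)
F**2 = (3*sqrt(14)/14)**2 = 9/14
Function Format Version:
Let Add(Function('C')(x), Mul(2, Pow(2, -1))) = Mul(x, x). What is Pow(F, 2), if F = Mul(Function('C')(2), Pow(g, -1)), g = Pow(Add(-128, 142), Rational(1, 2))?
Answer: Rational(9, 14) ≈ 0.64286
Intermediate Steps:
Function('C')(x) = Add(-1, Pow(x, 2)) (Function('C')(x) = Add(-1, Mul(x, x)) = Add(-1, Pow(x, 2)))
g = Pow(14, Rational(1, 2)) ≈ 3.7417
F = Mul(Rational(3, 14), Pow(14, Rational(1, 2))) (F = Mul(Add(-1, Pow(2, 2)), Pow(Pow(14, Rational(1, 2)), -1)) = Mul(Add(-1, 4), Mul(Rational(1, 14), Pow(14, Rational(1, 2)))) = Mul(3, Mul(Rational(1, 14), Pow(14, Rational(1, 2)))) = Mul(Rational(3, 14), Pow(14, Rational(1, 2))) ≈ 0.80178)
Pow(F, 2) = Pow(Mul(Rational(3, 14), Pow(14, Rational(1, 2))), 2) = Rational(9, 14)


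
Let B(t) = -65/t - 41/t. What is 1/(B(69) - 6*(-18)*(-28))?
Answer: -69/208762 ≈ -0.00033052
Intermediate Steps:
B(t) = -106/t
1/(B(69) - 6*(-18)*(-28)) = 1/(-106/69 - 6*(-18)*(-28)) = 1/(-106*1/69 + 108*(-28)) = 1/(-106/69 - 3024) = 1/(-208762/69) = -69/208762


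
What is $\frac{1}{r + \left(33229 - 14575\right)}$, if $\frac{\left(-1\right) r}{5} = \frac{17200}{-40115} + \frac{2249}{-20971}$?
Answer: $\frac{168250333}{3138992631617} \approx 5.36 \cdot 10^{-5}$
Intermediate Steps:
$r = \frac{450919835}{168250333}$ ($r = - 5 \left(\frac{17200}{-40115} + \frac{2249}{-20971}\right) = - 5 \left(17200 \left(- \frac{1}{40115}\right) + 2249 \left(- \frac{1}{20971}\right)\right) = - 5 \left(- \frac{3440}{8023} - \frac{2249}{20971}\right) = \left(-5\right) \left(- \frac{90183967}{168250333}\right) = \frac{450919835}{168250333} \approx 2.6801$)
$\frac{1}{r + \left(33229 - 14575\right)} = \frac{1}{\frac{450919835}{168250333} + \left(33229 - 14575\right)} = \frac{1}{\frac{450919835}{168250333} + 18654} = \frac{1}{\frac{3138992631617}{168250333}} = \frac{168250333}{3138992631617}$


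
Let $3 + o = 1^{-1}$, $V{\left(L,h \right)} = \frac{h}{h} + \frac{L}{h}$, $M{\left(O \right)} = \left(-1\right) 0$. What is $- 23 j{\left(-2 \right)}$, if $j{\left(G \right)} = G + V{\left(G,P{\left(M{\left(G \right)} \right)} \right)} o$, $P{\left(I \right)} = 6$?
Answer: $\frac{230}{3} \approx 76.667$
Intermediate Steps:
$M{\left(O \right)} = 0$
$V{\left(L,h \right)} = 1 + \frac{L}{h}$
$o = -2$ ($o = -3 + 1^{-1} = -3 + 1 = -2$)
$j{\left(G \right)} = -2 + \frac{2 G}{3}$ ($j{\left(G \right)} = G + \frac{G + 6}{6} \left(-2\right) = G + \frac{6 + G}{6} \left(-2\right) = G + \left(1 + \frac{G}{6}\right) \left(-2\right) = G - \left(2 + \frac{G}{3}\right) = -2 + \frac{2 G}{3}$)
$- 23 j{\left(-2 \right)} = - 23 \left(-2 + \frac{2}{3} \left(-2\right)\right) = - 23 \left(-2 - \frac{4}{3}\right) = \left(-23\right) \left(- \frac{10}{3}\right) = \frac{230}{3}$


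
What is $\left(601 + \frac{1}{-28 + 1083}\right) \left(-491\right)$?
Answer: $- \frac{311321496}{1055} \approx -2.9509 \cdot 10^{5}$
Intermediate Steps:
$\left(601 + \frac{1}{-28 + 1083}\right) \left(-491\right) = \left(601 + \frac{1}{1055}\right) \left(-491\right) = \frac{634056}{1055} \left(-491\right) = - \frac{311321496}{1055}$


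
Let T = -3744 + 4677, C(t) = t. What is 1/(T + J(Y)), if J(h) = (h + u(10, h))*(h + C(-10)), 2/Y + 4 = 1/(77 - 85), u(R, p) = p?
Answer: 1089/1027109 ≈ 0.0010603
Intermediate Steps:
Y = -16/33 (Y = 2/(-4 + 1/(77 - 85)) = 2/(-4 + 1/(-8)) = 2/(-4 - ⅛) = 2/(-33/8) = 2*(-8/33) = -16/33 ≈ -0.48485)
T = 933
J(h) = 2*h*(-10 + h) (J(h) = (h + h)*(h - 10) = (2*h)*(-10 + h) = 2*h*(-10 + h))
1/(T + J(Y)) = 1/(933 + 2*(-16/33)*(-10 - 16/33)) = 1/(933 + 2*(-16/33)*(-346/33)) = 1/(933 + 11072/1089) = 1/(1027109/1089) = 1089/1027109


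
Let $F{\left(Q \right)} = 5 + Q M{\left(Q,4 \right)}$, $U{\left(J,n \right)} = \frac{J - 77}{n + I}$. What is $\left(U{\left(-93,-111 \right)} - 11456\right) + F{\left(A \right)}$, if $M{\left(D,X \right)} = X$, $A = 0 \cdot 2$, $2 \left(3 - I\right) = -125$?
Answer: $- \frac{1041701}{91} \approx -11447.0$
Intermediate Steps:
$I = \frac{131}{2}$ ($I = 3 - - \frac{125}{2} = 3 + \frac{125}{2} = \frac{131}{2} \approx 65.5$)
$A = 0$
$U{\left(J,n \right)} = \frac{-77 + J}{\frac{131}{2} + n}$ ($U{\left(J,n \right)} = \frac{J - 77}{n + \frac{131}{2}} = \frac{-77 + J}{\frac{131}{2} + n}$)
$F{\left(Q \right)} = 5 + 4 Q$ ($F{\left(Q \right)} = 5 + Q 4 = 5 + 4 Q$)
$\left(U{\left(-93,-111 \right)} - 11456\right) + F{\left(A \right)} = \left(\frac{2 \left(-77 - 93\right)}{131 + 2 \left(-111\right)} - 11456\right) + \left(5 + 4 \cdot 0\right) = \left(2 \frac{1}{131 - 222} \left(-170\right) - 11456\right) + \left(5 + 0\right) = \left(2 \frac{1}{-91} \left(-170\right) - 11456\right) + 5 = \left(2 \left(- \frac{1}{91}\right) \left(-170\right) - 11456\right) + 5 = \left(\frac{340}{91} - 11456\right) + 5 = - \frac{1042156}{91} + 5 = - \frac{1041701}{91}$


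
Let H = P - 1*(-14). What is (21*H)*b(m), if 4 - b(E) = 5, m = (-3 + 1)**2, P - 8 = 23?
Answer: -945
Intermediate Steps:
P = 31 (P = 8 + 23 = 31)
m = 4 (m = (-2)**2 = 4)
b(E) = -1 (b(E) = 4 - 1*5 = 4 - 5 = -1)
H = 45 (H = 31 - 1*(-14) = 31 + 14 = 45)
(21*H)*b(m) = (21*45)*(-1) = 945*(-1) = -945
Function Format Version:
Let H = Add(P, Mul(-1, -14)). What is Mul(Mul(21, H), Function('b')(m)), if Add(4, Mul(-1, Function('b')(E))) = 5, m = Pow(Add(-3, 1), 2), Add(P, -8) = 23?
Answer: -945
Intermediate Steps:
P = 31 (P = Add(8, 23) = 31)
m = 4 (m = Pow(-2, 2) = 4)
Function('b')(E) = -1 (Function('b')(E) = Add(4, Mul(-1, 5)) = Add(4, -5) = -1)
H = 45 (H = Add(31, Mul(-1, -14)) = Add(31, 14) = 45)
Mul(Mul(21, H), Function('b')(m)) = Mul(Mul(21, 45), -1) = Mul(945, -1) = -945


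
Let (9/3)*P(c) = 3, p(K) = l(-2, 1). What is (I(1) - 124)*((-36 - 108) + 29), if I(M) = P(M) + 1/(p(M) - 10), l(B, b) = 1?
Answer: 127420/9 ≈ 14158.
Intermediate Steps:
p(K) = 1
P(c) = 1 (P(c) = (1/3)*3 = 1)
I(M) = 8/9 (I(M) = 1 + 1/(1 - 10) = 1 + 1/(-9) = 1 - 1/9 = 8/9)
(I(1) - 124)*((-36 - 108) + 29) = (8/9 - 124)*((-36 - 108) + 29) = -1108*(-144 + 29)/9 = -1108/9*(-115) = 127420/9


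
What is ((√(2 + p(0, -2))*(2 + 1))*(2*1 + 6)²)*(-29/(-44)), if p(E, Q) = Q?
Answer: 0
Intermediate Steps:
((√(2 + p(0, -2))*(2 + 1))*(2*1 + 6)²)*(-29/(-44)) = ((√(2 - 2)*(2 + 1))*(2*1 + 6)²)*(-29/(-44)) = ((√0*3)*(2 + 6)²)*(-29*(-1/44)) = ((0*3)*8²)*(29/44) = (0*64)*(29/44) = 0*(29/44) = 0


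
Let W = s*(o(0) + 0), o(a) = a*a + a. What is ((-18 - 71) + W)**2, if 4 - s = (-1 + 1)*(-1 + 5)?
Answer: 7921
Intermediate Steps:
o(a) = a + a**2 (o(a) = a**2 + a = a + a**2)
s = 4 (s = 4 - (-1 + 1)*(-1 + 5) = 4 - 0*4 = 4 - 1*0 = 4 + 0 = 4)
W = 0 (W = 4*(0*(1 + 0) + 0) = 4*(0*1 + 0) = 4*(0 + 0) = 4*0 = 0)
((-18 - 71) + W)**2 = ((-18 - 71) + 0)**2 = (-89 + 0)**2 = (-89)**2 = 7921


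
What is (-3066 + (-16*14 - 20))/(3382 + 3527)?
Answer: -3310/6909 ≈ -0.47909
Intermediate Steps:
(-3066 + (-16*14 - 20))/(3382 + 3527) = (-3066 + (-224 - 20))/6909 = (-3066 - 244)*(1/6909) = -3310*1/6909 = -3310/6909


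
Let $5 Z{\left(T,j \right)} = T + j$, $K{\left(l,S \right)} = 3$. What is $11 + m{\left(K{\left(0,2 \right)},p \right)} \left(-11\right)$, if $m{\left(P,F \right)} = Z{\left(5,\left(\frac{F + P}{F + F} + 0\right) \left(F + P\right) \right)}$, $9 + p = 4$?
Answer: $\frac{22}{25} \approx 0.88$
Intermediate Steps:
$p = -5$ ($p = -9 + 4 = -5$)
$Z{\left(T,j \right)} = \frac{T}{5} + \frac{j}{5}$ ($Z{\left(T,j \right)} = \frac{T + j}{5} = \frac{T}{5} + \frac{j}{5}$)
$m{\left(P,F \right)} = 1 + \frac{\left(F + P\right)^{2}}{10 F}$ ($m{\left(P,F \right)} = \frac{1}{5} \cdot 5 + \frac{\left(\frac{F + P}{F + F} + 0\right) \left(F + P\right)}{5} = 1 + \frac{\left(\frac{F + P}{2 F} + 0\right) \left(F + P\right)}{5} = 1 + \frac{\frac{F + P}{2 F} \left(F + P\right)}{5} = 1 + \frac{\frac{1}{2} \frac{1}{F} \left(F + P\right)^{2}}{5} = 1 + \frac{\left(F + P\right)^{2}}{10 F}$)
$11 + m{\left(K{\left(0,2 \right)},p \right)} \left(-11\right) = 11 + \left(1 + \frac{1}{5} \cdot 3 + \frac{1}{10} \left(-5\right) + \frac{3^{2}}{10 \left(-5\right)}\right) \left(-11\right) = 11 + \left(1 + \frac{3}{5} - \frac{1}{2} + \frac{1}{10} \left(- \frac{1}{5}\right) 9\right) \left(-11\right) = 11 + \left(1 + \frac{3}{5} - \frac{1}{2} - \frac{9}{50}\right) \left(-11\right) = 11 + \frac{23}{25} \left(-11\right) = 11 - \frac{253}{25} = \frac{22}{25}$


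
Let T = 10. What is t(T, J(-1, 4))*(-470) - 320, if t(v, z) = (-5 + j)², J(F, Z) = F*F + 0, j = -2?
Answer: -23350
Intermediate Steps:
J(F, Z) = F² (J(F, Z) = F² + 0 = F²)
t(v, z) = 49 (t(v, z) = (-5 - 2)² = (-7)² = 49)
t(T, J(-1, 4))*(-470) - 320 = 49*(-470) - 320 = -23030 - 320 = -23350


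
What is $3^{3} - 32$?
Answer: $-5$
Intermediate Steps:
$3^{3} - 32 = 27 - 32 = -5$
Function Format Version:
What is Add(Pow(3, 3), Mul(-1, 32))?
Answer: -5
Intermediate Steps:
Add(Pow(3, 3), Mul(-1, 32)) = Add(27, -32) = -5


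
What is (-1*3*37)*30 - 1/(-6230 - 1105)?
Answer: -24425549/7335 ≈ -3330.0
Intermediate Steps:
(-1*3*37)*30 - 1/(-6230 - 1105) = -3*37*30 - 1/(-7335) = -111*30 - 1*(-1/7335) = -3330 + 1/7335 = -24425549/7335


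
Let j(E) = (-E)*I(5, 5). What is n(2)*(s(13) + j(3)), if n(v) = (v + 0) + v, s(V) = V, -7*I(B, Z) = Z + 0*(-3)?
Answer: 424/7 ≈ 60.571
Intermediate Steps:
I(B, Z) = -Z/7 (I(B, Z) = -(Z + 0*(-3))/7 = -(Z + 0)/7 = -Z/7)
n(v) = 2*v (n(v) = v + v = 2*v)
j(E) = 5*E/7 (j(E) = (-E)*(-⅐*5) = -E*(-5/7) = 5*E/7)
n(2)*(s(13) + j(3)) = (2*2)*(13 + (5/7)*3) = 4*(13 + 15/7) = 4*(106/7) = 424/7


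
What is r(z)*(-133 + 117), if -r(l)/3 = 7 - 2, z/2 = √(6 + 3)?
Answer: 240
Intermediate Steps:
z = 6 (z = 2*√(6 + 3) = 2*√9 = 2*3 = 6)
r(l) = -15 (r(l) = -3*(7 - 2) = -3*5 = -15)
r(z)*(-133 + 117) = -15*(-133 + 117) = -15*(-16) = 240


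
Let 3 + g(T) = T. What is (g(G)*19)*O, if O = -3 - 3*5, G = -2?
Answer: 1710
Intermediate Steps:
g(T) = -3 + T
O = -18 (O = -3 - 15 = -18)
(g(G)*19)*O = ((-3 - 2)*19)*(-18) = -5*19*(-18) = -95*(-18) = 1710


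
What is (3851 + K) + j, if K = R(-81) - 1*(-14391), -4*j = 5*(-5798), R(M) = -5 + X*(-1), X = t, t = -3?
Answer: 50975/2 ≈ 25488.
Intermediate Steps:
X = -3
R(M) = -2 (R(M) = -5 - 3*(-1) = -5 + 3 = -2)
j = 14495/2 (j = -5*(-5798)/4 = -¼*(-28990) = 14495/2 ≈ 7247.5)
K = 14389 (K = -2 - 1*(-14391) = -2 + 14391 = 14389)
(3851 + K) + j = (3851 + 14389) + 14495/2 = 18240 + 14495/2 = 50975/2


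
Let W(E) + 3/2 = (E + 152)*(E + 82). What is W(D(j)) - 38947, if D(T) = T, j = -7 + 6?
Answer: -53435/2 ≈ -26718.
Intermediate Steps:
j = -1
W(E) = -3/2 + (82 + E)*(152 + E) (W(E) = -3/2 + (E + 152)*(E + 82) = -3/2 + (152 + E)*(82 + E) = -3/2 + (82 + E)*(152 + E))
W(D(j)) - 38947 = (24925/2 + (-1)² + 234*(-1)) - 38947 = (24925/2 + 1 - 234) - 38947 = 24459/2 - 38947 = -53435/2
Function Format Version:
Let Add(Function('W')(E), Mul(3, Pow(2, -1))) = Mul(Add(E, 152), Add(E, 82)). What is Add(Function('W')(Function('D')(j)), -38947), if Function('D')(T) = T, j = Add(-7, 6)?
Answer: Rational(-53435, 2) ≈ -26718.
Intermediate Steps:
j = -1
Function('W')(E) = Add(Rational(-3, 2), Mul(Add(82, E), Add(152, E))) (Function('W')(E) = Add(Rational(-3, 2), Mul(Add(E, 152), Add(E, 82))) = Add(Rational(-3, 2), Mul(Add(152, E), Add(82, E))) = Add(Rational(-3, 2), Mul(Add(82, E), Add(152, E))))
Add(Function('W')(Function('D')(j)), -38947) = Add(Add(Rational(24925, 2), Pow(-1, 2), Mul(234, -1)), -38947) = Add(Add(Rational(24925, 2), 1, -234), -38947) = Add(Rational(24459, 2), -38947) = Rational(-53435, 2)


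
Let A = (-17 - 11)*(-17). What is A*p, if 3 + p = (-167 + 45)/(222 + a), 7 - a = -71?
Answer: -121618/75 ≈ -1621.6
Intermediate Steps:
a = 78 (a = 7 - 1*(-71) = 7 + 71 = 78)
A = 476 (A = -28*(-17) = 476)
p = -511/150 (p = -3 + (-167 + 45)/(222 + 78) = -3 - 122/300 = -3 - 122*1/300 = -3 - 61/150 = -511/150 ≈ -3.4067)
A*p = 476*(-511/150) = -121618/75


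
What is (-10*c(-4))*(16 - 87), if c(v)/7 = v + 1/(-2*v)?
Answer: -77035/4 ≈ -19259.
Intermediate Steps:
c(v) = 7*v - 7/(2*v) (c(v) = 7*(v + 1/(-2*v)) = 7*(v - 1/(2*v)) = 7*v - 7/(2*v))
(-10*c(-4))*(16 - 87) = (-10*(7*(-4) - 7/2/(-4)))*(16 - 87) = -10*(-28 - 7/2*(-¼))*(-71) = -10*(-28 + 7/8)*(-71) = -10*(-217/8)*(-71) = (1085/4)*(-71) = -77035/4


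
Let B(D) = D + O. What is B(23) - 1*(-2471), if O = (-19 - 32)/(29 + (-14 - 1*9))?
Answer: 4971/2 ≈ 2485.5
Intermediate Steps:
O = -17/2 (O = -51/(29 + (-14 - 9)) = -51/(29 - 23) = -51/6 = -51*1/6 = -17/2 ≈ -8.5000)
B(D) = -17/2 + D (B(D) = D - 17/2 = -17/2 + D)
B(23) - 1*(-2471) = (-17/2 + 23) - 1*(-2471) = 29/2 + 2471 = 4971/2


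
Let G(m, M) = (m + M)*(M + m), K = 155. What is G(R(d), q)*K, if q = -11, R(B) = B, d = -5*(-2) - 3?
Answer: 2480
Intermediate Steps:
d = 7 (d = 10 - 3 = 7)
G(m, M) = (M + m)² (G(m, M) = (M + m)*(M + m) = (M + m)²)
G(R(d), q)*K = (-11 + 7)²*155 = (-4)²*155 = 16*155 = 2480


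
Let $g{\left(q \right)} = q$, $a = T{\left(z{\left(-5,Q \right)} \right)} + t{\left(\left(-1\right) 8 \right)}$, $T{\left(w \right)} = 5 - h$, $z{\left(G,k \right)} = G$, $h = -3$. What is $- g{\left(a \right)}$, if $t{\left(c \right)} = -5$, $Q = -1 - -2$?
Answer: $-3$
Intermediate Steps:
$Q = 1$ ($Q = -1 + 2 = 1$)
$T{\left(w \right)} = 8$ ($T{\left(w \right)} = 5 - -3 = 5 + 3 = 8$)
$a = 3$ ($a = 8 - 5 = 3$)
$- g{\left(a \right)} = \left(-1\right) 3 = -3$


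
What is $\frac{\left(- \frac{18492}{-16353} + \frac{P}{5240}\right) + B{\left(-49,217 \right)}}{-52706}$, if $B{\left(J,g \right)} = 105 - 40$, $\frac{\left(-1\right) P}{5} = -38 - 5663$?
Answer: $- \frac{17776441}{13090905456} \approx -0.0013579$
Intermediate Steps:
$P = 28505$ ($P = - 5 \left(-38 - 5663\right) = \left(-5\right) \left(-5701\right) = 28505$)
$B{\left(J,g \right)} = 65$
$\frac{\left(- \frac{18492}{-16353} + \frac{P}{5240}\right) + B{\left(-49,217 \right)}}{-52706} = \frac{\left(- \frac{18492}{-16353} + \frac{28505}{5240}\right) + 65}{-52706} = \left(\left(\left(-18492\right) \left(- \frac{1}{16353}\right) + 28505 \cdot \frac{1}{5240}\right) + 65\right) \left(- \frac{1}{52706}\right) = \left(\left(\frac{268}{237} + \frac{5701}{1048}\right) + 65\right) \left(- \frac{1}{52706}\right) = \left(\frac{1632001}{248376} + 65\right) \left(- \frac{1}{52706}\right) = \frac{17776441}{248376} \left(- \frac{1}{52706}\right) = - \frac{17776441}{13090905456}$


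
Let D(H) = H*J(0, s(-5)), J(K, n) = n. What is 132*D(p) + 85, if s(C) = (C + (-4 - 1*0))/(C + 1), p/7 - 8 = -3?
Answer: 10480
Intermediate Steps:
p = 35 (p = 56 + 7*(-3) = 56 - 21 = 35)
s(C) = (-4 + C)/(1 + C) (s(C) = (C + (-4 + 0))/(1 + C) = (C - 4)/(1 + C) = (-4 + C)/(1 + C))
D(H) = 9*H/4 (D(H) = H*((-4 - 5)/(1 - 5)) = H*(-9/(-4)) = H*(-¼*(-9)) = H*(9/4) = 9*H/4)
132*D(p) + 85 = 132*((9/4)*35) + 85 = 132*(315/4) + 85 = 10395 + 85 = 10480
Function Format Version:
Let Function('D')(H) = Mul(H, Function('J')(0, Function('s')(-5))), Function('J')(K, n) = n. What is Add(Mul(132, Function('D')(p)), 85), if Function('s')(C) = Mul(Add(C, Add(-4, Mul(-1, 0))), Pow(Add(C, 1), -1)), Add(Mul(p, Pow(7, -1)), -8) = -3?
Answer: 10480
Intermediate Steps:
p = 35 (p = Add(56, Mul(7, -3)) = Add(56, -21) = 35)
Function('s')(C) = Mul(Pow(Add(1, C), -1), Add(-4, C)) (Function('s')(C) = Mul(Add(C, Add(-4, 0)), Pow(Add(1, C), -1)) = Mul(Add(C, -4), Pow(Add(1, C), -1)) = Mul(Add(-4, C), Pow(Add(1, C), -1)) = Mul(Pow(Add(1, C), -1), Add(-4, C)))
Function('D')(H) = Mul(Rational(9, 4), H) (Function('D')(H) = Mul(H, Mul(Pow(Add(1, -5), -1), Add(-4, -5))) = Mul(H, Mul(Pow(-4, -1), -9)) = Mul(H, Mul(Rational(-1, 4), -9)) = Mul(H, Rational(9, 4)) = Mul(Rational(9, 4), H))
Add(Mul(132, Function('D')(p)), 85) = Add(Mul(132, Mul(Rational(9, 4), 35)), 85) = Add(Mul(132, Rational(315, 4)), 85) = Add(10395, 85) = 10480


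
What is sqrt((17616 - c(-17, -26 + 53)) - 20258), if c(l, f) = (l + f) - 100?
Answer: 2*I*sqrt(638) ≈ 50.517*I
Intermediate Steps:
c(l, f) = -100 + f + l (c(l, f) = (f + l) - 100 = -100 + f + l)
sqrt((17616 - c(-17, -26 + 53)) - 20258) = sqrt((17616 - (-100 + (-26 + 53) - 17)) - 20258) = sqrt((17616 - (-100 + 27 - 17)) - 20258) = sqrt((17616 - 1*(-90)) - 20258) = sqrt((17616 + 90) - 20258) = sqrt(17706 - 20258) = sqrt(-2552) = 2*I*sqrt(638)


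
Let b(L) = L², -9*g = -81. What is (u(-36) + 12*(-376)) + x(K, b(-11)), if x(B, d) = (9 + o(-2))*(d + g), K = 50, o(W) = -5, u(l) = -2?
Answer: -3994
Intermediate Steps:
g = 9 (g = -⅑*(-81) = 9)
x(B, d) = 36 + 4*d (x(B, d) = (9 - 5)*(d + 9) = 4*(9 + d) = 36 + 4*d)
(u(-36) + 12*(-376)) + x(K, b(-11)) = (-2 + 12*(-376)) + (36 + 4*(-11)²) = (-2 - 4512) + (36 + 4*121) = -4514 + (36 + 484) = -4514 + 520 = -3994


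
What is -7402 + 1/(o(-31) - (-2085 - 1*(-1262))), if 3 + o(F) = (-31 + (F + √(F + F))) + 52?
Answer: (-7402*√62 + 5995619*I)/(√62 - 810*I) ≈ -7402.0 - 1.204e-5*I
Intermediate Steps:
o(F) = 18 + F + √2*√F (o(F) = -3 + ((-31 + (F + √(F + F))) + 52) = -3 + ((-31 + (F + √(2*F))) + 52) = -3 + ((-31 + (F + √2*√F)) + 52) = -3 + ((-31 + F + √2*√F) + 52) = -3 + (21 + F + √2*√F) = 18 + F + √2*√F)
-7402 + 1/(o(-31) - (-2085 - 1*(-1262))) = -7402 + 1/((18 - 31 + √2*√(-31)) - (-2085 - 1*(-1262))) = -7402 + 1/((18 - 31 + √2*(I*√31)) - (-2085 + 1262)) = -7402 + 1/((18 - 31 + I*√62) - 1*(-823)) = -7402 + 1/((-13 + I*√62) + 823) = -7402 + 1/(810 + I*√62)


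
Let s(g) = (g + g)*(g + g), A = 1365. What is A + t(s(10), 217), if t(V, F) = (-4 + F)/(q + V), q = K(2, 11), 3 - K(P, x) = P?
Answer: 547578/401 ≈ 1365.5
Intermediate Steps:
K(P, x) = 3 - P
q = 1 (q = 3 - 1*2 = 3 - 2 = 1)
s(g) = 4*g² (s(g) = (2*g)*(2*g) = 4*g²)
t(V, F) = (-4 + F)/(1 + V)
A + t(s(10), 217) = 1365 + (-4 + 217)/(1 + 4*10²) = 1365 + 213/(1 + 4*100) = 1365 + 213/(1 + 400) = 1365 + 213/401 = 547578/401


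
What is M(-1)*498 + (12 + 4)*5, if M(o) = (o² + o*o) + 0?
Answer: 1076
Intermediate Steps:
M(o) = 2*o² (M(o) = (o² + o²) + 0 = 2*o² + 0 = 2*o²)
M(-1)*498 + (12 + 4)*5 = (2*(-1)²)*498 + (12 + 4)*5 = (2*1)*498 + 16*5 = 2*498 + 80 = 996 + 80 = 1076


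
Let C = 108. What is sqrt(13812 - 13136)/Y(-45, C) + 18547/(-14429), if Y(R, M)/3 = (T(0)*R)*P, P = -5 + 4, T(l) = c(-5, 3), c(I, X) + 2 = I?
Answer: -17902069/13635405 ≈ -1.3129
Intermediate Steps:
c(I, X) = -2 + I
T(l) = -7 (T(l) = -2 - 5 = -7)
P = -1
Y(R, M) = 21*R (Y(R, M) = 3*(-7*R*(-1)) = 3*(7*R) = 21*R)
sqrt(13812 - 13136)/Y(-45, C) + 18547/(-14429) = sqrt(13812 - 13136)/((21*(-45))) + 18547/(-14429) = sqrt(676)/(-945) + 18547*(-1/14429) = 26*(-1/945) - 18547/14429 = -26/945 - 18547/14429 = -17902069/13635405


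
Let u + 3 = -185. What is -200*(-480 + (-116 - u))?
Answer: 81600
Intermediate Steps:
u = -188 (u = -3 - 185 = -188)
-200*(-480 + (-116 - u)) = -200*(-480 + (-116 - 1*(-188))) = -200*(-480 + (-116 + 188)) = -200*(-480 + 72) = -200*(-408) = 81600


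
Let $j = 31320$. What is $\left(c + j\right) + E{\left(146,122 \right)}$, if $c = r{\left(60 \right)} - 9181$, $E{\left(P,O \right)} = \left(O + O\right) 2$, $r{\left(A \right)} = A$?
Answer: $22687$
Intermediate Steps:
$E{\left(P,O \right)} = 4 O$ ($E{\left(P,O \right)} = 2 O 2 = 4 O$)
$c = -9121$ ($c = 60 - 9181 = -9121$)
$\left(c + j\right) + E{\left(146,122 \right)} = \left(-9121 + 31320\right) + 4 \cdot 122 = 22199 + 488 = 22687$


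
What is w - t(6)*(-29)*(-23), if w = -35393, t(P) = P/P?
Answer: -36060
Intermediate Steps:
t(P) = 1
w - t(6)*(-29)*(-23) = -35393 - 1*(-29)*(-23) = -35393 - (-29)*(-23) = -35393 - 1*667 = -35393 - 667 = -36060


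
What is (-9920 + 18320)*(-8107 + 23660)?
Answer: 130645200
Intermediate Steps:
(-9920 + 18320)*(-8107 + 23660) = 8400*15553 = 130645200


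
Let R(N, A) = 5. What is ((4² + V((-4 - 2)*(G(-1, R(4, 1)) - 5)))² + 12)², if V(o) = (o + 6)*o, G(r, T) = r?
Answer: 5451272361616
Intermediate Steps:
V(o) = o*(6 + o) (V(o) = (6 + o)*o = o*(6 + o))
((4² + V((-4 - 2)*(G(-1, R(4, 1)) - 5)))² + 12)² = ((4² + ((-4 - 2)*(-1 - 5))*(6 + (-4 - 2)*(-1 - 5)))² + 12)² = ((16 + (-6*(-6))*(6 - 6*(-6)))² + 12)² = ((16 + 36*(6 + 36))² + 12)² = ((16 + 36*42)² + 12)² = ((16 + 1512)² + 12)² = (1528² + 12)² = (2334784 + 12)² = 2334796² = 5451272361616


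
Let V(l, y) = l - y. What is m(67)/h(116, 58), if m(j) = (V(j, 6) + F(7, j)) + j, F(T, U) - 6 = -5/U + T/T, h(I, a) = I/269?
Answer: 607940/1943 ≈ 312.89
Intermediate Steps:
h(I, a) = I/269 (h(I, a) = I*(1/269) = I/269)
F(T, U) = 7 - 5/U (F(T, U) = 6 + (-5/U + T/T) = 6 + (-5/U + 1) = 6 + (1 - 5/U) = 7 - 5/U)
m(j) = 1 - 5/j + 2*j (m(j) = ((j - 1*6) + (7 - 5/j)) + j = ((j - 6) + (7 - 5/j)) + j = ((-6 + j) + (7 - 5/j)) + j = (1 + j - 5/j) + j = 1 - 5/j + 2*j)
m(67)/h(116, 58) = (1 - 5/67 + 2*67)/(((1/269)*116)) = (1 - 5*1/67 + 134)/(116/269) = (1 - 5/67 + 134)*(269/116) = (9040/67)*(269/116) = 607940/1943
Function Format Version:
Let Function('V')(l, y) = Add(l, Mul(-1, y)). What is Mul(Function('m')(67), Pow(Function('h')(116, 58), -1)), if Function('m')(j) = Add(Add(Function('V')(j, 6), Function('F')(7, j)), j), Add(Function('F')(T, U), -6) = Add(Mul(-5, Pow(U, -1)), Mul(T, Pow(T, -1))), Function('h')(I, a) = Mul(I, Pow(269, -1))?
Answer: Rational(607940, 1943) ≈ 312.89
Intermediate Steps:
Function('h')(I, a) = Mul(Rational(1, 269), I) (Function('h')(I, a) = Mul(I, Rational(1, 269)) = Mul(Rational(1, 269), I))
Function('F')(T, U) = Add(7, Mul(-5, Pow(U, -1))) (Function('F')(T, U) = Add(6, Add(Mul(-5, Pow(U, -1)), Mul(T, Pow(T, -1)))) = Add(6, Add(Mul(-5, Pow(U, -1)), 1)) = Add(6, Add(1, Mul(-5, Pow(U, -1)))) = Add(7, Mul(-5, Pow(U, -1))))
Function('m')(j) = Add(1, Mul(-5, Pow(j, -1)), Mul(2, j)) (Function('m')(j) = Add(Add(Add(j, Mul(-1, 6)), Add(7, Mul(-5, Pow(j, -1)))), j) = Add(Add(Add(j, -6), Add(7, Mul(-5, Pow(j, -1)))), j) = Add(Add(Add(-6, j), Add(7, Mul(-5, Pow(j, -1)))), j) = Add(Add(1, j, Mul(-5, Pow(j, -1))), j) = Add(1, Mul(-5, Pow(j, -1)), Mul(2, j)))
Mul(Function('m')(67), Pow(Function('h')(116, 58), -1)) = Mul(Add(1, Mul(-5, Pow(67, -1)), Mul(2, 67)), Pow(Mul(Rational(1, 269), 116), -1)) = Mul(Add(1, Mul(-5, Rational(1, 67)), 134), Pow(Rational(116, 269), -1)) = Mul(Add(1, Rational(-5, 67), 134), Rational(269, 116)) = Mul(Rational(9040, 67), Rational(269, 116)) = Rational(607940, 1943)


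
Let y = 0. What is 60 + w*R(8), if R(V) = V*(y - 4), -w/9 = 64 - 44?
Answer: 5820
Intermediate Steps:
w = -180 (w = -9*(64 - 44) = -9*20 = -180)
R(V) = -4*V (R(V) = V*(0 - 4) = V*(-4) = -4*V)
60 + w*R(8) = 60 - (-720)*8 = 60 - 180*(-32) = 60 + 5760 = 5820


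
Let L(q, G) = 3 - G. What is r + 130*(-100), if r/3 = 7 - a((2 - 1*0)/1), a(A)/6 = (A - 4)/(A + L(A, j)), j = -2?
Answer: -90817/7 ≈ -12974.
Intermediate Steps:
a(A) = 6*(-4 + A)/(5 + A) (a(A) = 6*((A - 4)/(A + (3 - 1*(-2)))) = 6*((-4 + A)/(A + (3 + 2))) = 6*((-4 + A)/(A + 5)) = 6*((-4 + A)/(5 + A)) = 6*(-4 + A)/(5 + A))
r = 183/7 (r = 3*(7 - 6*(-4 + (2 - 1*0)/1)/(5 + (2 - 1*0)/1)) = 3*(7 - 6*(-4 + (2 + 0)*1)/(5 + (2 + 0)*1)) = 3*(7 - 6*(-4 + 2*1)/(5 + 2*1)) = 3*(7 - 6*(-4 + 2)/(5 + 2)) = 3*(7 - 6*(-2)/7) = 3*(7 - 1*(-12/7)) = 3*(7 + 12/7) = 3*(61/7) = 183/7 ≈ 26.143)
r + 130*(-100) = 183/7 + 130*(-100) = 183/7 - 13000 = -90817/7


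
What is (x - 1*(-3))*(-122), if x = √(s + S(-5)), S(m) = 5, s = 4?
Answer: -732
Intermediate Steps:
x = 3 (x = √(4 + 5) = √9 = 3)
(x - 1*(-3))*(-122) = (3 - 1*(-3))*(-122) = (3 + 3)*(-122) = 6*(-122) = -732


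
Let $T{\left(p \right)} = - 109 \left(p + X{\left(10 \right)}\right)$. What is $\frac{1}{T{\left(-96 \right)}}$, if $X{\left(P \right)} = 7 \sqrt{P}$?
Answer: $\frac{48}{475567} + \frac{7 \sqrt{10}}{951134} \approx 0.00012421$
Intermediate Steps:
$T{\left(p \right)} = - 763 \sqrt{10} - 109 p$ ($T{\left(p \right)} = - 109 \left(p + 7 \sqrt{10}\right) = - 763 \sqrt{10} - 109 p$)
$\frac{1}{T{\left(-96 \right)}} = \frac{1}{- 763 \sqrt{10} - -10464} = \frac{1}{- 763 \sqrt{10} + 10464} = \frac{1}{10464 - 763 \sqrt{10}}$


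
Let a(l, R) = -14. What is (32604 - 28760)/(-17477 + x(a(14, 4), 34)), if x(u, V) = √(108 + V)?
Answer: -2167148/9853077 - 124*√142/9853077 ≈ -0.22010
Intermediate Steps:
(32604 - 28760)/(-17477 + x(a(14, 4), 34)) = (32604 - 28760)/(-17477 + √(108 + 34)) = 3844/(-17477 + √142)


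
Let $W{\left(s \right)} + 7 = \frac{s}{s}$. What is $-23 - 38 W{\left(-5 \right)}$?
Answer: $205$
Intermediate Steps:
$W{\left(s \right)} = -6$ ($W{\left(s \right)} = -7 + \frac{s}{s} = -7 + 1 = -6$)
$-23 - 38 W{\left(-5 \right)} = -23 - -228 = -23 + 228 = 205$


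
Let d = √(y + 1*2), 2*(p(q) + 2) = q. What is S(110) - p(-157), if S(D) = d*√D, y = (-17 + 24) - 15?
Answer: 161/2 + 2*I*√165 ≈ 80.5 + 25.69*I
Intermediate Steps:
p(q) = -2 + q/2
y = -8 (y = 7 - 15 = -8)
d = I*√6 (d = √(-8 + 1*2) = √(-8 + 2) = √(-6) = I*√6 ≈ 2.4495*I)
S(D) = I*√6*√D (S(D) = (I*√6)*√D = I*√6*√D)
S(110) - p(-157) = I*√6*√110 - (-2 + (½)*(-157)) = 2*I*√165 - (-2 - 157/2) = 2*I*√165 - 1*(-161/2) = 2*I*√165 + 161/2 = 161/2 + 2*I*√165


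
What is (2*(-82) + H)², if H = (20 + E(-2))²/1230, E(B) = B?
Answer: 1126676356/42025 ≈ 26810.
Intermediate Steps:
H = 54/205 (H = (20 - 2)²/1230 = 18²*(1/1230) = 324*(1/1230) = 54/205 ≈ 0.26341)
(2*(-82) + H)² = (2*(-82) + 54/205)² = (-164 + 54/205)² = (-33566/205)² = 1126676356/42025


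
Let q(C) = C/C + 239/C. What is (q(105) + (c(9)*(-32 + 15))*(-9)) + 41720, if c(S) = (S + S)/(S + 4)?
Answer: 57241442/1365 ≈ 41935.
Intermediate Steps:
c(S) = 2*S/(4 + S) (c(S) = (2*S)/(4 + S) = 2*S/(4 + S))
q(C) = 1 + 239/C
(q(105) + (c(9)*(-32 + 15))*(-9)) + 41720 = ((239 + 105)/105 + ((2*9/(4 + 9))*(-32 + 15))*(-9)) + 41720 = ((1/105)*344 + ((2*9/13)*(-17))*(-9)) + 41720 = (344/105 + ((2*9*(1/13))*(-17))*(-9)) + 41720 = (344/105 + ((18/13)*(-17))*(-9)) + 41720 = (344/105 - 306/13*(-9)) + 41720 = (344/105 + 2754/13) + 41720 = 293642/1365 + 41720 = 57241442/1365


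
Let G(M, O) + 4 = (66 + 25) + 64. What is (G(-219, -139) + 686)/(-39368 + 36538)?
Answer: -837/2830 ≈ -0.29576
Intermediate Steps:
G(M, O) = 151 (G(M, O) = -4 + ((66 + 25) + 64) = -4 + (91 + 64) = -4 + 155 = 151)
(G(-219, -139) + 686)/(-39368 + 36538) = (151 + 686)/(-39368 + 36538) = 837/(-2830) = 837*(-1/2830) = -837/2830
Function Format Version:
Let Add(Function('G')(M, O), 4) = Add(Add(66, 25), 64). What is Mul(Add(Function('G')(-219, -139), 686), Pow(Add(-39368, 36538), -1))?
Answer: Rational(-837, 2830) ≈ -0.29576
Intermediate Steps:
Function('G')(M, O) = 151 (Function('G')(M, O) = Add(-4, Add(Add(66, 25), 64)) = Add(-4, Add(91, 64)) = Add(-4, 155) = 151)
Mul(Add(Function('G')(-219, -139), 686), Pow(Add(-39368, 36538), -1)) = Mul(Add(151, 686), Pow(Add(-39368, 36538), -1)) = Mul(837, Pow(-2830, -1)) = Mul(837, Rational(-1, 2830)) = Rational(-837, 2830)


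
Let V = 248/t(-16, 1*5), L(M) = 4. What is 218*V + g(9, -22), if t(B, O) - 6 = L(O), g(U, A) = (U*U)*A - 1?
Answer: 18117/5 ≈ 3623.4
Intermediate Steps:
g(U, A) = -1 + A*U² (g(U, A) = U²*A - 1 = A*U² - 1 = -1 + A*U²)
t(B, O) = 10 (t(B, O) = 6 + 4 = 10)
V = 124/5 (V = 248/10 = 248*(⅒) = 124/5 ≈ 24.800)
218*V + g(9, -22) = 218*(124/5) + (-1 - 22*9²) = 27032/5 + (-1 - 22*81) = 27032/5 + (-1 - 1782) = 27032/5 - 1783 = 18117/5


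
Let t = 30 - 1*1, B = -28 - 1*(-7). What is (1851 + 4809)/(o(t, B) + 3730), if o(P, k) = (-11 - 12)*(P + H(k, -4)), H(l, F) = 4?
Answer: 6660/2971 ≈ 2.2417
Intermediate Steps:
B = -21 (B = -28 + 7 = -21)
t = 29 (t = 30 - 1 = 29)
o(P, k) = -92 - 23*P (o(P, k) = (-11 - 12)*(P + 4) = -23*(4 + P) = -92 - 23*P)
(1851 + 4809)/(o(t, B) + 3730) = (1851 + 4809)/((-92 - 23*29) + 3730) = 6660/((-92 - 667) + 3730) = 6660/(-759 + 3730) = 6660/2971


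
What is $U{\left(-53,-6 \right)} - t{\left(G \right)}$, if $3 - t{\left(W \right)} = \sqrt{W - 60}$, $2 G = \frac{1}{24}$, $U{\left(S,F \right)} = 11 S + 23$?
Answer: $-563 + \frac{i \sqrt{8637}}{12} \approx -563.0 + 7.7446 i$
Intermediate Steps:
$U{\left(S,F \right)} = 23 + 11 S$
$G = \frac{1}{48}$ ($G = \frac{1}{2 \cdot 24} = \frac{1}{2} \cdot \frac{1}{24} = \frac{1}{48} \approx 0.020833$)
$t{\left(W \right)} = 3 - \sqrt{-60 + W}$ ($t{\left(W \right)} = 3 - \sqrt{W - 60} = 3 - \sqrt{-60 + W}$)
$U{\left(-53,-6 \right)} - t{\left(G \right)} = \left(23 + 11 \left(-53\right)\right) - \left(3 - \sqrt{-60 + \frac{1}{48}}\right) = \left(23 - 583\right) - \left(3 - \sqrt{- \frac{2879}{48}}\right) = -560 - \left(3 - \frac{i \sqrt{8637}}{12}\right) = -563 + \frac{i \sqrt{8637}}{12}$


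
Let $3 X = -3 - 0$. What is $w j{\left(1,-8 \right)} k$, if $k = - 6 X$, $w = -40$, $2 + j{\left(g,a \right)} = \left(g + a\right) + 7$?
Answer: $480$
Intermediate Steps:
$j{\left(g,a \right)} = 5 + a + g$ ($j{\left(g,a \right)} = -2 + \left(\left(g + a\right) + 7\right) = -2 + \left(\left(a + g\right) + 7\right) = -2 + \left(7 + a + g\right) = 5 + a + g$)
$X = -1$ ($X = \frac{-3 - 0}{3} = \frac{-3 + 0}{3} = \frac{1}{3} \left(-3\right) = -1$)
$k = 6$ ($k = \left(-6\right) \left(-1\right) = 6$)
$w j{\left(1,-8 \right)} k = - 40 \left(5 - 8 + 1\right) 6 = \left(-40\right) \left(-2\right) 6 = 80 \cdot 6 = 480$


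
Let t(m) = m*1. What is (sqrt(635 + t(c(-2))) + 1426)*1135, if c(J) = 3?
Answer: 1618510 + 1135*sqrt(638) ≈ 1.6472e+6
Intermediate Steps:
t(m) = m
(sqrt(635 + t(c(-2))) + 1426)*1135 = (sqrt(635 + 3) + 1426)*1135 = (sqrt(638) + 1426)*1135 = (1426 + sqrt(638))*1135 = 1618510 + 1135*sqrt(638)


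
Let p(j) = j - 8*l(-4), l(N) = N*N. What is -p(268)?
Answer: -140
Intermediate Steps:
l(N) = N²
p(j) = -128 + j (p(j) = j - 8*(-4)² = j - 8*16 = j - 128 = -128 + j)
-p(268) = -(-128 + 268) = -1*140 = -140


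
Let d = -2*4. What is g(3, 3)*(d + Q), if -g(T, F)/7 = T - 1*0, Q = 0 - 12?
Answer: 420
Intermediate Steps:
Q = -12
g(T, F) = -7*T (g(T, F) = -7*(T - 1*0) = -7*(T + 0) = -7*T)
d = -8
g(3, 3)*(d + Q) = (-7*3)*(-8 - 12) = -21*(-20) = 420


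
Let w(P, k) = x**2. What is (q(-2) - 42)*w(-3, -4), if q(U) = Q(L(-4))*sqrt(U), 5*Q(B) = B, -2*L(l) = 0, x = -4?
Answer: -672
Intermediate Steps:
L(l) = 0 (L(l) = -1/2*0 = 0)
Q(B) = B/5
w(P, k) = 16 (w(P, k) = (-4)**2 = 16)
q(U) = 0 (q(U) = ((1/5)*0)*sqrt(U) = 0*sqrt(U) = 0)
(q(-2) - 42)*w(-3, -4) = (0 - 42)*16 = -42*16 = -672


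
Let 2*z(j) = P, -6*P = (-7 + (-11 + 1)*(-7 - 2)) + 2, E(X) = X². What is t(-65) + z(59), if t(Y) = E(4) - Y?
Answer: 887/12 ≈ 73.917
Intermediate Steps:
t(Y) = 16 - Y (t(Y) = 4² - Y = 16 - Y)
P = -85/6 (P = -((-7 + (-11 + 1)*(-7 - 2)) + 2)/6 = -((-7 - 10*(-9)) + 2)/6 = -((-7 + 90) + 2)/6 = -(83 + 2)/6 = -⅙*85 = -85/6 ≈ -14.167)
z(j) = -85/12 (z(j) = (½)*(-85/6) = -85/12)
t(-65) + z(59) = (16 - 1*(-65)) - 85/12 = (16 + 65) - 85/12 = 81 - 85/12 = 887/12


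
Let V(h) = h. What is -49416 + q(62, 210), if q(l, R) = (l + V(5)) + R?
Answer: -49139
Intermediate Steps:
q(l, R) = 5 + R + l (q(l, R) = (l + 5) + R = (5 + l) + R = 5 + R + l)
-49416 + q(62, 210) = -49416 + (5 + 210 + 62) = -49416 + 277 = -49139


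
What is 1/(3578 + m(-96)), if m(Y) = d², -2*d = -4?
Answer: 1/3582 ≈ 0.00027917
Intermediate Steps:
d = 2 (d = -½*(-4) = 2)
m(Y) = 4 (m(Y) = 2² = 4)
1/(3578 + m(-96)) = 1/(3578 + 4) = 1/3582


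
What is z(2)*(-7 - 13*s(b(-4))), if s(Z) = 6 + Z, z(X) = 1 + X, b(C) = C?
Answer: -99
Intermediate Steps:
z(2)*(-7 - 13*s(b(-4))) = (1 + 2)*(-7 - 13*(6 - 4)) = 3*(-7 - 13*2) = 3*(-7 - 26) = 3*(-33) = -99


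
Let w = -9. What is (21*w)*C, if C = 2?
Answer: -378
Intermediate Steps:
(21*w)*C = (21*(-9))*2 = -189*2 = -378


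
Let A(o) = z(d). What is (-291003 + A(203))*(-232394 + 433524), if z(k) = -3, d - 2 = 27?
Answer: -58530036780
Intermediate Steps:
d = 29 (d = 2 + 27 = 29)
A(o) = -3
(-291003 + A(203))*(-232394 + 433524) = (-291003 - 3)*(-232394 + 433524) = -291006*201130 = -58530036780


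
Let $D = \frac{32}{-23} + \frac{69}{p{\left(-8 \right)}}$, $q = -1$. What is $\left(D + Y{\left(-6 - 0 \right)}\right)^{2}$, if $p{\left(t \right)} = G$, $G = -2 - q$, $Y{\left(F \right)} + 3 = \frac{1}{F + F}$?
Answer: $\frac{411237841}{76176} \approx 5398.5$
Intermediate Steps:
$Y{\left(F \right)} = -3 + \frac{1}{2 F}$ ($Y{\left(F \right)} = -3 + \frac{1}{F + F} = -3 + \frac{1}{2 F}$)
$G = -1$ ($G = -2 - -1 = -2 + 1 = -1$)
$p{\left(t \right)} = -1$
$D = - \frac{1619}{23}$ ($D = \frac{32}{-23} + \frac{69}{-1} = 32 \left(- \frac{1}{23}\right) + 69 \left(-1\right) = - \frac{32}{23} - 69 = - \frac{1619}{23} \approx -70.391$)
$\left(D + Y{\left(-6 - 0 \right)}\right)^{2} = \left(- \frac{1619}{23} - \left(3 - \frac{1}{2 \left(-6 - 0\right)}\right)\right)^{2} = \left(- \frac{1619}{23} - \left(3 - \frac{1}{2 \left(-6 + 0\right)}\right)\right)^{2} = \left(- \frac{1619}{23} - \left(3 - \frac{1}{2 \left(-6\right)}\right)\right)^{2} = \left(- \frac{1619}{23} + \left(-3 + \frac{1}{2} \left(- \frac{1}{6}\right)\right)\right)^{2} = \left(- \frac{1619}{23} - \frac{37}{12}\right)^{2} = \left(- \frac{20279}{276}\right)^{2} = \frac{411237841}{76176}$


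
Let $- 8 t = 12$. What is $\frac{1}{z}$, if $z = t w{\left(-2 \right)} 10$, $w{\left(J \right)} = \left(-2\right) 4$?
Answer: $\frac{1}{120} \approx 0.0083333$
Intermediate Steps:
$t = - \frac{3}{2}$ ($t = \left(- \frac{1}{8}\right) 12 = - \frac{3}{2} \approx -1.5$)
$w{\left(J \right)} = -8$
$z = 120$ ($z = \left(- \frac{3}{2}\right) \left(-8\right) 10 = 12 \cdot 10 = 120$)
$\frac{1}{z} = \frac{1}{120}$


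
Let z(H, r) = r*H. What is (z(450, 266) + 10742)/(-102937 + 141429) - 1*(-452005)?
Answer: 8699353451/19246 ≈ 4.5201e+5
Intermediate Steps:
z(H, r) = H*r
(z(450, 266) + 10742)/(-102937 + 141429) - 1*(-452005) = (450*266 + 10742)/(-102937 + 141429) - 1*(-452005) = (119700 + 10742)/38492 + 452005 = 130442*(1/38492) + 452005 = 65221/19246 + 452005 = 8699353451/19246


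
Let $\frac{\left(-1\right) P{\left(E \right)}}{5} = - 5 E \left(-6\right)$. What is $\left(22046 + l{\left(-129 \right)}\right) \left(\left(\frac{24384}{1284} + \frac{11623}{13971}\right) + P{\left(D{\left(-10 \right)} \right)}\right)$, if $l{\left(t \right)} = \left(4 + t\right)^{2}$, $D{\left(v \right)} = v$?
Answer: $\frac{28529230671781}{498299} \approx 5.7253 \cdot 10^{7}$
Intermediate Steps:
$P{\left(E \right)} = - 150 E$ ($P{\left(E \right)} = - 5 - 5 E \left(-6\right) = - 5 \cdot 30 E = - 150 E$)
$\left(22046 + l{\left(-129 \right)}\right) \left(\left(\frac{24384}{1284} + \frac{11623}{13971}\right) + P{\left(D{\left(-10 \right)} \right)}\right) = \left(22046 + \left(4 - 129\right)^{2}\right) \left(\left(\frac{24384}{1284} + \frac{11623}{13971}\right) - -1500\right) = \left(22046 + \left(-125\right)^{2}\right) \left(\left(24384 \cdot \frac{1}{1284} + 11623 \cdot \frac{1}{13971}\right) + 1500\right) = \left(22046 + 15625\right) \left(\left(\frac{2032}{107} + \frac{11623}{13971}\right) + 1500\right) = 37671 \left(\frac{29632733}{1494897} + 1500\right) = 37671 \cdot \frac{2271978233}{1494897} = \frac{28529230671781}{498299}$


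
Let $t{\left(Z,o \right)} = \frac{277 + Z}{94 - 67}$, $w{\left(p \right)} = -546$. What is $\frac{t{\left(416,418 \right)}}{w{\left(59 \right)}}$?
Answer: $- \frac{11}{234} \approx -0.047009$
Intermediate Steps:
$t{\left(Z,o \right)} = \frac{277}{27} + \frac{Z}{27}$ ($t{\left(Z,o \right)} = \frac{277 + Z}{27} = \left(277 + Z\right) \frac{1}{27} = \frac{277}{27} + \frac{Z}{27}$)
$\frac{t{\left(416,418 \right)}}{w{\left(59 \right)}} = \frac{\frac{277}{27} + \frac{1}{27} \cdot 416}{-546} = \left(\frac{277}{27} + \frac{416}{27}\right) \left(- \frac{1}{546}\right) = \frac{77}{3} \left(- \frac{1}{546}\right) = - \frac{11}{234}$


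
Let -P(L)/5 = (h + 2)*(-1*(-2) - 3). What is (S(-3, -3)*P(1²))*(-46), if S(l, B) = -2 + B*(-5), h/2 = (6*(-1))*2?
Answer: 65780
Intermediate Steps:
h = -24 (h = 2*((6*(-1))*2) = 2*(-6*2) = 2*(-12) = -24)
S(l, B) = -2 - 5*B
P(L) = -110 (P(L) = -5*(-24 + 2)*(-1*(-2) - 3) = -(-110)*(2 - 3) = -(-110)*(-1) = -5*22 = -110)
(S(-3, -3)*P(1²))*(-46) = ((-2 - 5*(-3))*(-110))*(-46) = ((-2 + 15)*(-110))*(-46) = (13*(-110))*(-46) = -1430*(-46) = 65780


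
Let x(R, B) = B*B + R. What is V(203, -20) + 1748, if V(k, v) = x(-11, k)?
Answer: 42946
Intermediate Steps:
x(R, B) = R + B**2 (x(R, B) = B**2 + R = R + B**2)
V(k, v) = -11 + k**2
V(203, -20) + 1748 = (-11 + 203**2) + 1748 = (-11 + 41209) + 1748 = 41198 + 1748 = 42946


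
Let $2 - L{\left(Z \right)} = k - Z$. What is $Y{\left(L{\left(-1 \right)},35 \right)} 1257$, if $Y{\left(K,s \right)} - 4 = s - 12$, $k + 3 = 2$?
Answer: $33939$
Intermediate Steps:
$k = -1$ ($k = -3 + 2 = -1$)
$L{\left(Z \right)} = 3 + Z$ ($L{\left(Z \right)} = 2 - \left(-1 - Z\right) = 2 + \left(1 + Z\right) = 3 + Z$)
$Y{\left(K,s \right)} = -8 + s$ ($Y{\left(K,s \right)} = 4 + \left(s - 12\right) = 4 + \left(-12 + s\right) = -8 + s$)
$Y{\left(L{\left(-1 \right)},35 \right)} 1257 = \left(-8 + 35\right) 1257 = 27 \cdot 1257 = 33939$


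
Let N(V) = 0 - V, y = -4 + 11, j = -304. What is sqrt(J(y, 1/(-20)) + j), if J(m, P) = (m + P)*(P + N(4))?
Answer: I*sqrt(132859)/20 ≈ 18.225*I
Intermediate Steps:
y = 7
N(V) = -V
J(m, P) = (-4 + P)*(P + m) (J(m, P) = (m + P)*(P - 1*4) = (P + m)*(P - 4) = (P + m)*(-4 + P) = (-4 + P)*(P + m))
sqrt(J(y, 1/(-20)) + j) = sqrt(((1/(-20))**2 - 4/(-20) - 4*7 + 7/(-20)) - 304) = sqrt(((-1/20)**2 - 4*(-1/20) - 28 - 1/20*7) - 304) = sqrt((1/400 + 1/5 - 28 - 7/20) - 304) = sqrt(-11259/400 - 304) = sqrt(-132859/400) = I*sqrt(132859)/20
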